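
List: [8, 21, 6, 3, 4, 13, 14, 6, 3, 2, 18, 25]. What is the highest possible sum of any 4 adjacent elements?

8 21 6 3 → sum 38
21 6 3 4 → sum 34
6 3 4 13 → sum 26
3 4 13 14 → sum 34
4 13 14 6 → sum 37
13 14 6 3 → sum 36
14 6 3 2 → sum 25
6 3 2 18 → sum 29
3 2 18 25 → sum 48
Highest of these is 48.

48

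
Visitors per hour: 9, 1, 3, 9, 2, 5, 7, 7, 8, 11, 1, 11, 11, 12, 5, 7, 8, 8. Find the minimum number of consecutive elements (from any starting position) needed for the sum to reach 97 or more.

add 9: running sum 9 < 97
add 1: running sum 10 < 97
add 3: running sum 13 < 97
add 9: running sum 22 < 97
add 2: running sum 24 < 97
add 5: running sum 29 < 97
add 7: running sum 36 < 97
add 7: running sum 43 < 97
add 8: running sum 51 < 97
add 11: running sum 62 < 97
add 1: running sum 63 < 97
add 11: running sum 74 < 97
add 11: running sum 85 < 97
end 13: [9, 1, 3, 9, 2, 5, 7, 7, 8, 11, 1, 11, 11, 12] sum 97, len 14
end 14: [9, 1, 3, 9, 2, 5, 7, 7, 8, 11, 1, 11, 11, 12, 5] sum 102, len 15
end 15: [3, 9, 2, 5, 7, 7, 8, 11, 1, 11, 11, 12, 5, 7] sum 99, len 14
end 16: [9, 2, 5, 7, 7, 8, 11, 1, 11, 11, 12, 5, 7, 8] sum 104, len 14
end 17: [5, 7, 7, 8, 11, 1, 11, 11, 12, 5, 7, 8, 8] sum 101, len 13
Shortest qualifying length: 13.

13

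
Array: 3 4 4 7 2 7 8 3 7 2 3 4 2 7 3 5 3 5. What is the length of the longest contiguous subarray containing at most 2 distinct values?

4

Extend right; when distinct count exceeds 2, shrink from the left:
add 3: window [3] (1 distinct), len 1
add 4: window [3, 4] (2 distinct), len 2
add 4: window [3, 4, 4] (2 distinct), len 3
add 7: window [4, 4, 7] (2 distinct), len 3
add 2: window [7, 2] (2 distinct), len 2
add 7: window [7, 2, 7] (2 distinct), len 3
add 8: window [7, 8] (2 distinct), len 2
add 3: window [8, 3] (2 distinct), len 2
add 7: window [3, 7] (2 distinct), len 2
add 2: window [7, 2] (2 distinct), len 2
add 3: window [2, 3] (2 distinct), len 2
add 4: window [3, 4] (2 distinct), len 2
add 2: window [4, 2] (2 distinct), len 2
add 7: window [2, 7] (2 distinct), len 2
add 3: window [7, 3] (2 distinct), len 2
add 5: window [3, 5] (2 distinct), len 2
add 3: window [3, 5, 3] (2 distinct), len 3
add 5: window [3, 5, 3, 5] (2 distinct), len 4
Longest length with ≤2 distinct: 4.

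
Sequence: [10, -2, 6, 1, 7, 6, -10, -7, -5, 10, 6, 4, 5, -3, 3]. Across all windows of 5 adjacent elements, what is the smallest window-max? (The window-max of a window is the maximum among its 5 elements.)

6

(10, -2, 6, 1, 7) → max 10
(-2, 6, 1, 7, 6) → max 7
(6, 1, 7, 6, -10) → max 7
(1, 7, 6, -10, -7) → max 7
(7, 6, -10, -7, -5) → max 7
(6, -10, -7, -5, 10) → max 10
(-10, -7, -5, 10, 6) → max 10
(-7, -5, 10, 6, 4) → max 10
(-5, 10, 6, 4, 5) → max 10
(10, 6, 4, 5, -3) → max 10
(6, 4, 5, -3, 3) → max 6
Smallest of these is 6.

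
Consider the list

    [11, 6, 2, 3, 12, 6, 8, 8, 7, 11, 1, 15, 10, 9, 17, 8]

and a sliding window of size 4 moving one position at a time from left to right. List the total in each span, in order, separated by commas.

22, 23, 23, 29, 34, 29, 34, 27, 34, 37, 35, 51, 44

Sliding a size-4 window across the 16 values:
[11, 6, 2, 3] → sum 22
[6, 2, 3, 12] → sum 23
[2, 3, 12, 6] → sum 23
[3, 12, 6, 8] → sum 29
[12, 6, 8, 8] → sum 34
[6, 8, 8, 7] → sum 29
[8, 8, 7, 11] → sum 34
[8, 7, 11, 1] → sum 27
[7, 11, 1, 15] → sum 34
[11, 1, 15, 10] → sum 37
[1, 15, 10, 9] → sum 35
[15, 10, 9, 17] → sum 51
[10, 9, 17, 8] → sum 44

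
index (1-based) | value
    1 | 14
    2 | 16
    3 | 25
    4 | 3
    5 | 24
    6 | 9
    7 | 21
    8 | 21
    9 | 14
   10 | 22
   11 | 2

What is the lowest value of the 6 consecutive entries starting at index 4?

3

Elements at indices 4..9: 3, 24, 9, 21, 21, 14
min(3, 24, 9, 21, 21, 14) = 3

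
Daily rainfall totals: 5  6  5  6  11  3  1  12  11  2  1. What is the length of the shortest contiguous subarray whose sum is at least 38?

5

Extend right; whenever the sum reaches 38, record the length and shrink from the left:
add 5: running sum 5 < 38
add 6: running sum 11 < 38
add 5: running sum 16 < 38
add 6: running sum 22 < 38
add 11: running sum 33 < 38
add 3: running sum 36 < 38
add 1: running sum 37 < 38
end 7: [5, 6, 11, 3, 1, 12] sum 38, len 6
end 8: [11, 3, 1, 12, 11] sum 38, len 5
end 9: [11, 3, 1, 12, 11, 2] sum 40, len 6
end 10: [11, 3, 1, 12, 11, 2, 1] sum 41, len 7
Shortest qualifying length: 5.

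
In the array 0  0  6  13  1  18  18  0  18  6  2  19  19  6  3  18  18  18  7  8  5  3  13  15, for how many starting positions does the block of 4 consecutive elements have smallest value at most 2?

(0, 0, 6, 13) → min 0  ≤ 2 ✓
(0, 6, 13, 1) → min 0  ≤ 2 ✓
(6, 13, 1, 18) → min 1  ≤ 2 ✓
(13, 1, 18, 18) → min 1  ≤ 2 ✓
(1, 18, 18, 0) → min 0  ≤ 2 ✓
(18, 18, 0, 18) → min 0  ≤ 2 ✓
(18, 0, 18, 6) → min 0  ≤ 2 ✓
(0, 18, 6, 2) → min 0  ≤ 2 ✓
(18, 6, 2, 19) → min 2  ≤ 2 ✓
(6, 2, 19, 19) → min 2  ≤ 2 ✓
(2, 19, 19, 6) → min 2  ≤ 2 ✓
(19, 19, 6, 3) → min 3
(19, 6, 3, 18) → min 3
(6, 3, 18, 18) → min 3
(3, 18, 18, 18) → min 3
(18, 18, 18, 7) → min 7
(18, 18, 7, 8) → min 7
(18, 7, 8, 5) → min 5
(7, 8, 5, 3) → min 3
(8, 5, 3, 13) → min 3
(5, 3, 13, 15) → min 3
11 windows satisfy the condition.

11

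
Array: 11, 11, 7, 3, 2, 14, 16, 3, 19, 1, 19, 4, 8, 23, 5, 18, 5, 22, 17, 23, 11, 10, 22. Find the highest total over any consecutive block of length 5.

Window sums for each of the 19 positions:
11 11 7 3 2 → sum 34
11 7 3 2 14 → sum 37
7 3 2 14 16 → sum 42
3 2 14 16 3 → sum 38
2 14 16 3 19 → sum 54
14 16 3 19 1 → sum 53
16 3 19 1 19 → sum 58
3 19 1 19 4 → sum 46
19 1 19 4 8 → sum 51
1 19 4 8 23 → sum 55
19 4 8 23 5 → sum 59
4 8 23 5 18 → sum 58
8 23 5 18 5 → sum 59
23 5 18 5 22 → sum 73
5 18 5 22 17 → sum 67
18 5 22 17 23 → sum 85
5 22 17 23 11 → sum 78
22 17 23 11 10 → sum 83
17 23 11 10 22 → sum 83
Highest of these is 85.

85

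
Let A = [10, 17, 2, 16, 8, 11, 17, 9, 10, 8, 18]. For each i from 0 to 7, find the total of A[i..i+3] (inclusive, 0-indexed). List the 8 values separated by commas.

Sliding a size-4 window across the 11 values:
[10, 17, 2, 16] → sum 45
[17, 2, 16, 8] → sum 43
[2, 16, 8, 11] → sum 37
[16, 8, 11, 17] → sum 52
[8, 11, 17, 9] → sum 45
[11, 17, 9, 10] → sum 47
[17, 9, 10, 8] → sum 44
[9, 10, 8, 18] → sum 45

45, 43, 37, 52, 45, 47, 44, 45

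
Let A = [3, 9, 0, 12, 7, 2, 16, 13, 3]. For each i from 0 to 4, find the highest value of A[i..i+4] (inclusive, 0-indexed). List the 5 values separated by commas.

12, 12, 16, 16, 16

3 9 0 12 7 → max 12
9 0 12 7 2 → max 12
0 12 7 2 16 → max 16
12 7 2 16 13 → max 16
7 2 16 13 3 → max 16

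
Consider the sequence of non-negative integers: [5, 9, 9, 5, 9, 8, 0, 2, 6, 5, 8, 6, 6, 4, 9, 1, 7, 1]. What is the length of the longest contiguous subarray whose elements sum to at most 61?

12

[5] sum 5 len 1
[5, 9] sum 14 len 2
[5, 9, 9] sum 23 len 3
[5, 9, 9, 5] sum 28 len 4
[5, 9, 9, 5, 9] sum 37 len 5
[5, 9, 9, 5, 9, 8] sum 45 len 6
[5, 9, 9, 5, 9, 8, 0] sum 45 len 7
[5, 9, 9, 5, 9, 8, 0, 2] sum 47 len 8
[5, 9, 9, 5, 9, 8, 0, 2, 6] sum 53 len 9
[5, 9, 9, 5, 9, 8, 0, 2, 6, 5] sum 58 len 10
[9, 9, 5, 9, 8, 0, 2, 6, 5, 8] sum 61 len 10
[9, 5, 9, 8, 0, 2, 6, 5, 8, 6] sum 58 len 10
[5, 9, 8, 0, 2, 6, 5, 8, 6, 6] sum 55 len 10
[5, 9, 8, 0, 2, 6, 5, 8, 6, 6, 4] sum 59 len 11
[8, 0, 2, 6, 5, 8, 6, 6, 4, 9] sum 54 len 10
[8, 0, 2, 6, 5, 8, 6, 6, 4, 9, 1] sum 55 len 11
[0, 2, 6, 5, 8, 6, 6, 4, 9, 1, 7] sum 54 len 11
[0, 2, 6, 5, 8, 6, 6, 4, 9, 1, 7, 1] sum 55 len 12
Longest length seen: 12.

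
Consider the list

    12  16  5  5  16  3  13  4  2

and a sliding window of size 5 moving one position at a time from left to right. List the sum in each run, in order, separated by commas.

Sliding a size-5 window across the 9 values:
[12, 16, 5, 5, 16] → sum 54
[16, 5, 5, 16, 3] → sum 45
[5, 5, 16, 3, 13] → sum 42
[5, 16, 3, 13, 4] → sum 41
[16, 3, 13, 4, 2] → sum 38

54, 45, 42, 41, 38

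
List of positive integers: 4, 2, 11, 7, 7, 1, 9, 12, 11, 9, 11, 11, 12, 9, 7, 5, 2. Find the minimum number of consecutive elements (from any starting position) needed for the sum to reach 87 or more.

add 4: running sum 4 < 87
add 2: running sum 6 < 87
add 11: running sum 17 < 87
add 7: running sum 24 < 87
add 7: running sum 31 < 87
add 1: running sum 32 < 87
add 9: running sum 41 < 87
add 12: running sum 53 < 87
add 11: running sum 64 < 87
add 9: running sum 73 < 87
add 11: running sum 84 < 87
add 11: shortest ending here [11, 7, 7, 1, 9, 12, 11, 9, 11, 11] sum 89, len 10
add 12: shortest ending here [7, 7, 1, 9, 12, 11, 9, 11, 11, 12] sum 90, len 10
add 9: shortest ending here [7, 1, 9, 12, 11, 9, 11, 11, 12, 9] sum 92, len 10
add 7: shortest ending here [9, 12, 11, 9, 11, 11, 12, 9, 7] sum 91, len 9
add 5: shortest ending here [12, 11, 9, 11, 11, 12, 9, 7, 5] sum 87, len 9
add 2: shortest ending here [12, 11, 9, 11, 11, 12, 9, 7, 5, 2] sum 89, len 10
Shortest qualifying length: 9.

9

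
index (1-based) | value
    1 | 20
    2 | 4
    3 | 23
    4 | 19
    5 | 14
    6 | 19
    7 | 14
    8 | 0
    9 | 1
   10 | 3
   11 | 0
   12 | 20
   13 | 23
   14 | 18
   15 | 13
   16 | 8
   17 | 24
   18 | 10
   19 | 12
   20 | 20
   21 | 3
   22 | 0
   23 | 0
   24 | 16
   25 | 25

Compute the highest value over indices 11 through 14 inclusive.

Elements at indices 11..14: 0, 20, 23, 18
max(0, 20, 23, 18) = 23

23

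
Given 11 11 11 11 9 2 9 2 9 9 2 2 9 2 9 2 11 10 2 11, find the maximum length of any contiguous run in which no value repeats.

4

add 11: [11] len 1
add 11 (repeat 11, move left end past it): [11] len 1
add 11 (repeat 11, move left end past it): [11] len 1
add 11 (repeat 11, move left end past it): [11] len 1
add 9: [11, 9] len 2
add 2: [11, 9, 2] len 3
add 9 (repeat 9, move left end past it): [2, 9] len 2
add 2 (repeat 2, move left end past it): [9, 2] len 2
add 9 (repeat 9, move left end past it): [2, 9] len 2
add 9 (repeat 9, move left end past it): [9] len 1
add 2: [9, 2] len 2
add 2 (repeat 2, move left end past it): [2] len 1
add 9: [2, 9] len 2
add 2 (repeat 2, move left end past it): [9, 2] len 2
add 9 (repeat 9, move left end past it): [2, 9] len 2
add 2 (repeat 2, move left end past it): [9, 2] len 2
add 11: [9, 2, 11] len 3
add 10: [9, 2, 11, 10] len 4
add 2 (repeat 2, move left end past it): [11, 10, 2] len 3
add 11 (repeat 11, move left end past it): [10, 2, 11] len 3
Longest all-distinct length: 4.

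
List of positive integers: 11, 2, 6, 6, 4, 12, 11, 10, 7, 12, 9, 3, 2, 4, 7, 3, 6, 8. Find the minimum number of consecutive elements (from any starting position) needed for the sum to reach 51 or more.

Extend right; whenever the sum reaches 51, record the length and shrink from the left:
add 11: running sum 11 < 51
add 2: running sum 13 < 51
add 6: running sum 19 < 51
add 6: running sum 25 < 51
add 4: running sum 29 < 51
add 12: running sum 41 < 51
end 6: [11, 2, 6, 6, 4, 12, 11] sum 52, len 7
end 7: [2, 6, 6, 4, 12, 11, 10] sum 51, len 7
end 8: [6, 6, 4, 12, 11, 10, 7] sum 56, len 7
end 9: [12, 11, 10, 7, 12] sum 52, len 5
end 10: [12, 11, 10, 7, 12, 9] sum 61, len 6
end 11: [11, 10, 7, 12, 9, 3] sum 52, len 6
end 12: [11, 10, 7, 12, 9, 3, 2] sum 54, len 7
end 13: [11, 10, 7, 12, 9, 3, 2, 4] sum 58, len 8
end 14: [10, 7, 12, 9, 3, 2, 4, 7] sum 54, len 8
end 15: [10, 7, 12, 9, 3, 2, 4, 7, 3] sum 57, len 9
end 16: [7, 12, 9, 3, 2, 4, 7, 3, 6] sum 53, len 9
end 17: [12, 9, 3, 2, 4, 7, 3, 6, 8] sum 54, len 9
Shortest qualifying length: 5.

5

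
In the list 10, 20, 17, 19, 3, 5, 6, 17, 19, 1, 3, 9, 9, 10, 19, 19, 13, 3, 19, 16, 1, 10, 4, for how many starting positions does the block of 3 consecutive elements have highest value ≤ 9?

3

10 20 17 → max 20
20 17 19 → max 20
17 19 3 → max 19
19 3 5 → max 19
3 5 6 → max 6  ≤ 9 ✓
5 6 17 → max 17
6 17 19 → max 19
17 19 1 → max 19
19 1 3 → max 19
1 3 9 → max 9  ≤ 9 ✓
3 9 9 → max 9  ≤ 9 ✓
9 9 10 → max 10
9 10 19 → max 19
10 19 19 → max 19
19 19 13 → max 19
19 13 3 → max 19
13 3 19 → max 19
3 19 16 → max 19
19 16 1 → max 19
16 1 10 → max 16
1 10 4 → max 10
3 windows satisfy the condition.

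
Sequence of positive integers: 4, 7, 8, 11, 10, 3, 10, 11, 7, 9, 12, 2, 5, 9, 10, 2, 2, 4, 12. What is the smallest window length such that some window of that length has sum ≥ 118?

15

add 4: running sum 4 < 118
add 7: running sum 11 < 118
add 8: running sum 19 < 118
add 11: running sum 30 < 118
add 10: running sum 40 < 118
add 3: running sum 43 < 118
add 10: running sum 53 < 118
add 11: running sum 64 < 118
add 7: running sum 71 < 118
add 9: running sum 80 < 118
add 12: running sum 92 < 118
add 2: running sum 94 < 118
add 5: running sum 99 < 118
add 9: running sum 108 < 118
end 14: [4, 7, 8, 11, 10, 3, 10, 11, 7, 9, 12, 2, 5, 9, 10] sum 118, len 15
end 15: [4, 7, 8, 11, 10, 3, 10, 11, 7, 9, 12, 2, 5, 9, 10, 2] sum 120, len 16
end 16: [7, 8, 11, 10, 3, 10, 11, 7, 9, 12, 2, 5, 9, 10, 2, 2] sum 118, len 16
end 17: [7, 8, 11, 10, 3, 10, 11, 7, 9, 12, 2, 5, 9, 10, 2, 2, 4] sum 122, len 17
end 18: [11, 10, 3, 10, 11, 7, 9, 12, 2, 5, 9, 10, 2, 2, 4, 12] sum 119, len 16
Shortest qualifying length: 15.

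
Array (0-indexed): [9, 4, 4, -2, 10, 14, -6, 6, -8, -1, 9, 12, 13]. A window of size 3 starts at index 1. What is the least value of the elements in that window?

-2

Elements at indices 1..3: 4, 4, -2
min(4, 4, -2) = -2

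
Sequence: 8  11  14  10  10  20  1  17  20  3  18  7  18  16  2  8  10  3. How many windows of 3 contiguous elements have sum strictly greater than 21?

14

(8, 11, 14) → sum 33  > 21 ✓
(11, 14, 10) → sum 35  > 21 ✓
(14, 10, 10) → sum 34  > 21 ✓
(10, 10, 20) → sum 40  > 21 ✓
(10, 20, 1) → sum 31  > 21 ✓
(20, 1, 17) → sum 38  > 21 ✓
(1, 17, 20) → sum 38  > 21 ✓
(17, 20, 3) → sum 40  > 21 ✓
(20, 3, 18) → sum 41  > 21 ✓
(3, 18, 7) → sum 28  > 21 ✓
(18, 7, 18) → sum 43  > 21 ✓
(7, 18, 16) → sum 41  > 21 ✓
(18, 16, 2) → sum 36  > 21 ✓
(16, 2, 8) → sum 26  > 21 ✓
(2, 8, 10) → sum 20
(8, 10, 3) → sum 21
14 windows satisfy the condition.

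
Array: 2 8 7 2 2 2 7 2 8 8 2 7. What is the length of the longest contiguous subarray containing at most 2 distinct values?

6

[2] 1 distinct, len 1
[2, 8] 2 distinct, len 2
[8, 7] 2 distinct, len 2
[7, 2] 2 distinct, len 2
[7, 2, 2] 2 distinct, len 3
[7, 2, 2, 2] 2 distinct, len 4
[7, 2, 2, 2, 7] 2 distinct, len 5
[7, 2, 2, 2, 7, 2] 2 distinct, len 6
[2, 8] 2 distinct, len 2
[2, 8, 8] 2 distinct, len 3
[2, 8, 8, 2] 2 distinct, len 4
[2, 7] 2 distinct, len 2
Longest length with ≤2 distinct: 6.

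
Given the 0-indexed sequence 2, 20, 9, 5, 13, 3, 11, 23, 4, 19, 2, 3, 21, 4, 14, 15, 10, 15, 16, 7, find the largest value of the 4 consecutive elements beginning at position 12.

21

Elements at indices 12..15: 21, 4, 14, 15
max(21, 4, 14, 15) = 21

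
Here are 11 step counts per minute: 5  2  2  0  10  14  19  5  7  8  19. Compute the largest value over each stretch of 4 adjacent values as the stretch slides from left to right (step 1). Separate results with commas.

5, 10, 14, 19, 19, 19, 19, 19

[5, 2, 2, 0] → max 5
[2, 2, 0, 10] → max 10
[2, 0, 10, 14] → max 14
[0, 10, 14, 19] → max 19
[10, 14, 19, 5] → max 19
[14, 19, 5, 7] → max 19
[19, 5, 7, 8] → max 19
[5, 7, 8, 19] → max 19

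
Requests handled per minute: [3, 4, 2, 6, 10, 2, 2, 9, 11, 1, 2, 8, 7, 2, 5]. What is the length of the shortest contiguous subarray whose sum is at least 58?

add 3: running sum 3 < 58
add 4: running sum 7 < 58
add 2: running sum 9 < 58
add 6: running sum 15 < 58
add 10: running sum 25 < 58
add 2: running sum 27 < 58
add 2: running sum 29 < 58
add 9: running sum 38 < 58
add 11: running sum 49 < 58
add 1: running sum 50 < 58
add 2: running sum 52 < 58
end 11: [3, 4, 2, 6, 10, 2, 2, 9, 11, 1, 2, 8] sum 60, len 12
end 12: [6, 10, 2, 2, 9, 11, 1, 2, 8, 7] sum 58, len 10
end 13: [6, 10, 2, 2, 9, 11, 1, 2, 8, 7, 2] sum 60, len 11
end 14: [10, 2, 2, 9, 11, 1, 2, 8, 7, 2, 5] sum 59, len 11
Shortest qualifying length: 10.

10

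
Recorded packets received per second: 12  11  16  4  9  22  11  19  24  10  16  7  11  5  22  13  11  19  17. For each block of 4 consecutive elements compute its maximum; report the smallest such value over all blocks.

Window maxs for each of the 16 positions:
[12, 11, 16, 4] → max 16
[11, 16, 4, 9] → max 16
[16, 4, 9, 22] → max 22
[4, 9, 22, 11] → max 22
[9, 22, 11, 19] → max 22
[22, 11, 19, 24] → max 24
[11, 19, 24, 10] → max 24
[19, 24, 10, 16] → max 24
[24, 10, 16, 7] → max 24
[10, 16, 7, 11] → max 16
[16, 7, 11, 5] → max 16
[7, 11, 5, 22] → max 22
[11, 5, 22, 13] → max 22
[5, 22, 13, 11] → max 22
[22, 13, 11, 19] → max 22
[13, 11, 19, 17] → max 19
Smallest of these is 16.

16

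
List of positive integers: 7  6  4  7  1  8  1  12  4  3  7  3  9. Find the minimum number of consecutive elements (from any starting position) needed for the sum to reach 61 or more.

12

add 7: running sum 7 < 61
add 6: running sum 13 < 61
add 4: running sum 17 < 61
add 7: running sum 24 < 61
add 1: running sum 25 < 61
add 8: running sum 33 < 61
add 1: running sum 34 < 61
add 12: running sum 46 < 61
add 4: running sum 50 < 61
add 3: running sum 53 < 61
add 7: running sum 60 < 61
end 11: [7, 6, 4, 7, 1, 8, 1, 12, 4, 3, 7, 3] sum 63, len 12
end 12: [6, 4, 7, 1, 8, 1, 12, 4, 3, 7, 3, 9] sum 65, len 12
Shortest qualifying length: 12.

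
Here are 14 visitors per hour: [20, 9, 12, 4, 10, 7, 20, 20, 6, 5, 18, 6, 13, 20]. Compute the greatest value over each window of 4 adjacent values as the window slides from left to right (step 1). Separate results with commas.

Sliding a size-4 window across the 14 values:
20 9 12 4 → max 20
9 12 4 10 → max 12
12 4 10 7 → max 12
4 10 7 20 → max 20
10 7 20 20 → max 20
7 20 20 6 → max 20
20 20 6 5 → max 20
20 6 5 18 → max 20
6 5 18 6 → max 18
5 18 6 13 → max 18
18 6 13 20 → max 20

20, 12, 12, 20, 20, 20, 20, 20, 18, 18, 20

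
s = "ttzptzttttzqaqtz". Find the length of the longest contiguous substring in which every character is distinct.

add t: [t] len 1
add t (repeat t, move left end past it): [t] len 1
add z: [t, z] len 2
add p: [t, z, p] len 3
add t (repeat t, move left end past it): [z, p, t] len 3
add z (repeat z, move left end past it): [p, t, z] len 3
add t (repeat t, move left end past it): [z, t] len 2
add t (repeat t, move left end past it): [t] len 1
add t (repeat t, move left end past it): [t] len 1
add t (repeat t, move left end past it): [t] len 1
add z: [t, z] len 2
add q: [t, z, q] len 3
add a: [t, z, q, a] len 4
add q (repeat q, move left end past it): [a, q] len 2
add t: [a, q, t] len 3
add z: [a, q, t, z] len 4
Longest all-distinct length: 4.

4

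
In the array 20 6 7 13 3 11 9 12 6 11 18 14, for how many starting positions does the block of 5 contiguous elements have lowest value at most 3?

5

[20, 6, 7, 13, 3] → min 3  ≤ 3 ✓
[6, 7, 13, 3, 11] → min 3  ≤ 3 ✓
[7, 13, 3, 11, 9] → min 3  ≤ 3 ✓
[13, 3, 11, 9, 12] → min 3  ≤ 3 ✓
[3, 11, 9, 12, 6] → min 3  ≤ 3 ✓
[11, 9, 12, 6, 11] → min 6
[9, 12, 6, 11, 18] → min 6
[12, 6, 11, 18, 14] → min 6
5 windows satisfy the condition.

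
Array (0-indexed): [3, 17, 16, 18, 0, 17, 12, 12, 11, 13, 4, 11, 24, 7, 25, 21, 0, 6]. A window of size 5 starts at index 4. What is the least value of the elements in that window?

Elements at indices 4..8: 0, 17, 12, 12, 11
min(0, 17, 12, 12, 11) = 0

0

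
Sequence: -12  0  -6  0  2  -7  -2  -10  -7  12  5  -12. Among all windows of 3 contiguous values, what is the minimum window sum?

Window sums for each of the 10 positions:
-12 0 -6 → sum -18
0 -6 0 → sum -6
-6 0 2 → sum -4
0 2 -7 → sum -5
2 -7 -2 → sum -7
-7 -2 -10 → sum -19
-2 -10 -7 → sum -19
-10 -7 12 → sum -5
-7 12 5 → sum 10
12 5 -12 → sum 5
Minimum of these is -19.

-19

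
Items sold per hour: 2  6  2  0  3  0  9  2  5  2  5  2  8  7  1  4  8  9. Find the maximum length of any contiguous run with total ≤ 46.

[2] sum 2 len 1
[2, 6] sum 8 len 2
[2, 6, 2] sum 10 len 3
[2, 6, 2, 0] sum 10 len 4
[2, 6, 2, 0, 3] sum 13 len 5
[2, 6, 2, 0, 3, 0] sum 13 len 6
[2, 6, 2, 0, 3, 0, 9] sum 22 len 7
[2, 6, 2, 0, 3, 0, 9, 2] sum 24 len 8
[2, 6, 2, 0, 3, 0, 9, 2, 5] sum 29 len 9
[2, 6, 2, 0, 3, 0, 9, 2, 5, 2] sum 31 len 10
[2, 6, 2, 0, 3, 0, 9, 2, 5, 2, 5] sum 36 len 11
[2, 6, 2, 0, 3, 0, 9, 2, 5, 2, 5, 2] sum 38 len 12
[2, 6, 2, 0, 3, 0, 9, 2, 5, 2, 5, 2, 8] sum 46 len 13
[2, 0, 3, 0, 9, 2, 5, 2, 5, 2, 8, 7] sum 45 len 12
[2, 0, 3, 0, 9, 2, 5, 2, 5, 2, 8, 7, 1] sum 46 len 13
[0, 9, 2, 5, 2, 5, 2, 8, 7, 1, 4] sum 45 len 11
[2, 5, 2, 5, 2, 8, 7, 1, 4, 8] sum 44 len 10
[2, 5, 2, 8, 7, 1, 4, 8, 9] sum 46 len 9
Longest length seen: 13.

13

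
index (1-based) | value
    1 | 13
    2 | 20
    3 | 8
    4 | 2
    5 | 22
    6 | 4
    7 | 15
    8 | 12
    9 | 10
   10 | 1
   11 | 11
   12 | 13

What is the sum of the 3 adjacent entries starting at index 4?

28

Elements at indices 4..6: 2, 22, 4
sum(2, 22, 4) = 28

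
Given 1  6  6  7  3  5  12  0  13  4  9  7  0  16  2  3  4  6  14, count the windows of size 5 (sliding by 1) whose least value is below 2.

[1, 6, 6, 7, 3] → min 1  < 2 ✓
[6, 6, 7, 3, 5] → min 3
[6, 7, 3, 5, 12] → min 3
[7, 3, 5, 12, 0] → min 0  < 2 ✓
[3, 5, 12, 0, 13] → min 0  < 2 ✓
[5, 12, 0, 13, 4] → min 0  < 2 ✓
[12, 0, 13, 4, 9] → min 0  < 2 ✓
[0, 13, 4, 9, 7] → min 0  < 2 ✓
[13, 4, 9, 7, 0] → min 0  < 2 ✓
[4, 9, 7, 0, 16] → min 0  < 2 ✓
[9, 7, 0, 16, 2] → min 0  < 2 ✓
[7, 0, 16, 2, 3] → min 0  < 2 ✓
[0, 16, 2, 3, 4] → min 0  < 2 ✓
[16, 2, 3, 4, 6] → min 2
[2, 3, 4, 6, 14] → min 2
11 windows satisfy the condition.

11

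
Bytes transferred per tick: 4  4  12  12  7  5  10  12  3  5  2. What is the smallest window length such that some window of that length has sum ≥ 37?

5

add 4: running sum 4 < 37
add 4: running sum 8 < 37
add 12: running sum 20 < 37
add 12: running sum 32 < 37
end 4: [4, 4, 12, 12, 7] sum 39, len 5
end 5: [4, 12, 12, 7, 5] sum 40, len 5
end 6: [12, 12, 7, 5, 10] sum 46, len 5
end 7: [12, 7, 5, 10, 12] sum 46, len 5
end 8: [7, 5, 10, 12, 3] sum 37, len 5
end 9: [7, 5, 10, 12, 3, 5] sum 42, len 6
end 10: [5, 10, 12, 3, 5, 2] sum 37, len 6
Shortest qualifying length: 5.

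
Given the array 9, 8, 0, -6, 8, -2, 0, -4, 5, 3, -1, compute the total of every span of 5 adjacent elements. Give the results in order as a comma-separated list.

19, 8, 0, -4, 7, 2, 3

(9, 8, 0, -6, 8) → sum 19
(8, 0, -6, 8, -2) → sum 8
(0, -6, 8, -2, 0) → sum 0
(-6, 8, -2, 0, -4) → sum -4
(8, -2, 0, -4, 5) → sum 7
(-2, 0, -4, 5, 3) → sum 2
(0, -4, 5, 3, -1) → sum 3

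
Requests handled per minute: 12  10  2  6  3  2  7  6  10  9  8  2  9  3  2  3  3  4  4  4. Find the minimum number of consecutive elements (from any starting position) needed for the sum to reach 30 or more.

add 12: running sum 12 < 30
add 10: running sum 22 < 30
add 2: running sum 24 < 30
end 3: [12, 10, 2, 6] sum 30, len 4
end 4: [12, 10, 2, 6, 3] sum 33, len 5
end 5: [12, 10, 2, 6, 3, 2] sum 35, len 6
end 6: [10, 2, 6, 3, 2, 7] sum 30, len 6
end 7: [10, 2, 6, 3, 2, 7, 6] sum 36, len 7
end 8: [6, 3, 2, 7, 6, 10] sum 34, len 6
end 9: [7, 6, 10, 9] sum 32, len 4
end 10: [6, 10, 9, 8] sum 33, len 4
end 11: [6, 10, 9, 8, 2] sum 35, len 5
end 12: [10, 9, 8, 2, 9] sum 38, len 5
end 13: [9, 8, 2, 9, 3] sum 31, len 5
end 14: [9, 8, 2, 9, 3, 2] sum 33, len 6
end 15: [9, 8, 2, 9, 3, 2, 3] sum 36, len 7
end 16: [8, 2, 9, 3, 2, 3, 3] sum 30, len 7
end 17: [8, 2, 9, 3, 2, 3, 3, 4] sum 34, len 8
end 18: [2, 9, 3, 2, 3, 3, 4, 4] sum 30, len 8
end 19: [9, 3, 2, 3, 3, 4, 4, 4] sum 32, len 8
Shortest qualifying length: 4.

4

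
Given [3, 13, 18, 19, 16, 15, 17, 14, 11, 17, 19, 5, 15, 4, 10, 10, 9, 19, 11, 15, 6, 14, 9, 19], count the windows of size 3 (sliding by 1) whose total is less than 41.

11

(3, 13, 18) → sum 34  < 41 ✓
(13, 18, 19) → sum 50
(18, 19, 16) → sum 53
(19, 16, 15) → sum 50
(16, 15, 17) → sum 48
(15, 17, 14) → sum 46
(17, 14, 11) → sum 42
(14, 11, 17) → sum 42
(11, 17, 19) → sum 47
(17, 19, 5) → sum 41
(19, 5, 15) → sum 39  < 41 ✓
(5, 15, 4) → sum 24  < 41 ✓
(15, 4, 10) → sum 29  < 41 ✓
(4, 10, 10) → sum 24  < 41 ✓
(10, 10, 9) → sum 29  < 41 ✓
(10, 9, 19) → sum 38  < 41 ✓
(9, 19, 11) → sum 39  < 41 ✓
(19, 11, 15) → sum 45
(11, 15, 6) → sum 32  < 41 ✓
(15, 6, 14) → sum 35  < 41 ✓
(6, 14, 9) → sum 29  < 41 ✓
(14, 9, 19) → sum 42
11 windows satisfy the condition.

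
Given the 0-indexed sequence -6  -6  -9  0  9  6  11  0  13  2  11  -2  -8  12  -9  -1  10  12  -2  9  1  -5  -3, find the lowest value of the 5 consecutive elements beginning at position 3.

Elements at indices 3..7: 0, 9, 6, 11, 0
min(0, 9, 6, 11, 0) = 0

0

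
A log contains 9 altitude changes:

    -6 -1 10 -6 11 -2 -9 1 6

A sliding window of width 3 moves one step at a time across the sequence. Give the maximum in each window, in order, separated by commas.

Sliding a size-3 window across the 9 values:
(-6, -1, 10) → max 10
(-1, 10, -6) → max 10
(10, -6, 11) → max 11
(-6, 11, -2) → max 11
(11, -2, -9) → max 11
(-2, -9, 1) → max 1
(-9, 1, 6) → max 6

10, 10, 11, 11, 11, 1, 6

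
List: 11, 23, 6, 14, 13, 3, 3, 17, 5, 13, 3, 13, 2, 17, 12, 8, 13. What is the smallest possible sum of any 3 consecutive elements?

[11, 23, 6] → sum 40
[23, 6, 14] → sum 43
[6, 14, 13] → sum 33
[14, 13, 3] → sum 30
[13, 3, 3] → sum 19
[3, 3, 17] → sum 23
[3, 17, 5] → sum 25
[17, 5, 13] → sum 35
[5, 13, 3] → sum 21
[13, 3, 13] → sum 29
[3, 13, 2] → sum 18
[13, 2, 17] → sum 32
[2, 17, 12] → sum 31
[17, 12, 8] → sum 37
[12, 8, 13] → sum 33
Smallest of these is 18.

18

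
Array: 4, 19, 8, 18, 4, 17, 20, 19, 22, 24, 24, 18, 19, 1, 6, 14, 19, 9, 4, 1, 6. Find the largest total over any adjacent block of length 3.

70

(4, 19, 8) → sum 31
(19, 8, 18) → sum 45
(8, 18, 4) → sum 30
(18, 4, 17) → sum 39
(4, 17, 20) → sum 41
(17, 20, 19) → sum 56
(20, 19, 22) → sum 61
(19, 22, 24) → sum 65
(22, 24, 24) → sum 70
(24, 24, 18) → sum 66
(24, 18, 19) → sum 61
(18, 19, 1) → sum 38
(19, 1, 6) → sum 26
(1, 6, 14) → sum 21
(6, 14, 19) → sum 39
(14, 19, 9) → sum 42
(19, 9, 4) → sum 32
(9, 4, 1) → sum 14
(4, 1, 6) → sum 11
Largest of these is 70.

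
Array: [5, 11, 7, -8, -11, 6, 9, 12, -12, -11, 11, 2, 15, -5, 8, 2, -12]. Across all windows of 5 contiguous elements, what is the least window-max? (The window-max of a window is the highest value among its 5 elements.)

9

[5, 11, 7, -8, -11] → max 11
[11, 7, -8, -11, 6] → max 11
[7, -8, -11, 6, 9] → max 9
[-8, -11, 6, 9, 12] → max 12
[-11, 6, 9, 12, -12] → max 12
[6, 9, 12, -12, -11] → max 12
[9, 12, -12, -11, 11] → max 12
[12, -12, -11, 11, 2] → max 12
[-12, -11, 11, 2, 15] → max 15
[-11, 11, 2, 15, -5] → max 15
[11, 2, 15, -5, 8] → max 15
[2, 15, -5, 8, 2] → max 15
[15, -5, 8, 2, -12] → max 15
Least of these is 9.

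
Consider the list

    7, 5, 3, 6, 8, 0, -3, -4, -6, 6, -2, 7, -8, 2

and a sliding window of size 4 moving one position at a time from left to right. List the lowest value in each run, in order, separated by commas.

(7, 5, 3, 6) → min 3
(5, 3, 6, 8) → min 3
(3, 6, 8, 0) → min 0
(6, 8, 0, -3) → min -3
(8, 0, -3, -4) → min -4
(0, -3, -4, -6) → min -6
(-3, -4, -6, 6) → min -6
(-4, -6, 6, -2) → min -6
(-6, 6, -2, 7) → min -6
(6, -2, 7, -8) → min -8
(-2, 7, -8, 2) → min -8

3, 3, 0, -3, -4, -6, -6, -6, -6, -8, -8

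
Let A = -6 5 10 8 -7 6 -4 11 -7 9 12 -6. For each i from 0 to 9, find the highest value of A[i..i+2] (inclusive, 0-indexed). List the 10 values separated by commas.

[-6, 5, 10] → max 10
[5, 10, 8] → max 10
[10, 8, -7] → max 10
[8, -7, 6] → max 8
[-7, 6, -4] → max 6
[6, -4, 11] → max 11
[-4, 11, -7] → max 11
[11, -7, 9] → max 11
[-7, 9, 12] → max 12
[9, 12, -6] → max 12

10, 10, 10, 8, 6, 11, 11, 11, 12, 12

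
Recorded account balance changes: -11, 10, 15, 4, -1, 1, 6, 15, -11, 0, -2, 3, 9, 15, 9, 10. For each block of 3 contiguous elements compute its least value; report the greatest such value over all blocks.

9

(-11, 10, 15) → min -11
(10, 15, 4) → min 4
(15, 4, -1) → min -1
(4, -1, 1) → min -1
(-1, 1, 6) → min -1
(1, 6, 15) → min 1
(6, 15, -11) → min -11
(15, -11, 0) → min -11
(-11, 0, -2) → min -11
(0, -2, 3) → min -2
(-2, 3, 9) → min -2
(3, 9, 15) → min 3
(9, 15, 9) → min 9
(15, 9, 10) → min 9
Greatest of these is 9.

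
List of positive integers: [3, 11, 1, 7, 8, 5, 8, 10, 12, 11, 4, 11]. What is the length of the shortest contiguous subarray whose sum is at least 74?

add 3: running sum 3 < 74
add 11: running sum 14 < 74
add 1: running sum 15 < 74
add 7: running sum 22 < 74
add 8: running sum 30 < 74
add 5: running sum 35 < 74
add 8: running sum 43 < 74
add 10: running sum 53 < 74
add 12: running sum 65 < 74
end 9: [3, 11, 1, 7, 8, 5, 8, 10, 12, 11] sum 76, len 10
end 10: [11, 1, 7, 8, 5, 8, 10, 12, 11, 4] sum 77, len 10
end 11: [7, 8, 5, 8, 10, 12, 11, 4, 11] sum 76, len 9
Shortest qualifying length: 9.

9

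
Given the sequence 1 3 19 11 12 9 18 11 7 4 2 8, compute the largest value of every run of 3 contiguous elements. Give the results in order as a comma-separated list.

19, 19, 19, 12, 18, 18, 18, 11, 7, 8

1 3 19 → max 19
3 19 11 → max 19
19 11 12 → max 19
11 12 9 → max 12
12 9 18 → max 18
9 18 11 → max 18
18 11 7 → max 18
11 7 4 → max 11
7 4 2 → max 7
4 2 8 → max 8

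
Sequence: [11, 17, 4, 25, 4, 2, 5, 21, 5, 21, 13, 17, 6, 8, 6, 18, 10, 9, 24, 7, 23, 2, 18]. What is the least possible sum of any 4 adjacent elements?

Window sums for each of the 20 positions:
11 17 4 25 → sum 57
17 4 25 4 → sum 50
4 25 4 2 → sum 35
25 4 2 5 → sum 36
4 2 5 21 → sum 32
2 5 21 5 → sum 33
5 21 5 21 → sum 52
21 5 21 13 → sum 60
5 21 13 17 → sum 56
21 13 17 6 → sum 57
13 17 6 8 → sum 44
17 6 8 6 → sum 37
6 8 6 18 → sum 38
8 6 18 10 → sum 42
6 18 10 9 → sum 43
18 10 9 24 → sum 61
10 9 24 7 → sum 50
9 24 7 23 → sum 63
24 7 23 2 → sum 56
7 23 2 18 → sum 50
Least of these is 32.

32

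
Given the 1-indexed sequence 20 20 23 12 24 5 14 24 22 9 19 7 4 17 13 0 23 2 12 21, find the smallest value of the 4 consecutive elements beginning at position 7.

9

Elements at indices 7..10: 14, 24, 22, 9
min(14, 24, 22, 9) = 9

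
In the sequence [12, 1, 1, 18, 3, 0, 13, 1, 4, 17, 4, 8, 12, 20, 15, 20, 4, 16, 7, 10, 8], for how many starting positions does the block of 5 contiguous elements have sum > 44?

12 1 1 18 3 → sum 35
1 1 18 3 0 → sum 23
1 18 3 0 13 → sum 35
18 3 0 13 1 → sum 35
3 0 13 1 4 → sum 21
0 13 1 4 17 → sum 35
13 1 4 17 4 → sum 39
1 4 17 4 8 → sum 34
4 17 4 8 12 → sum 45  > 44 ✓
17 4 8 12 20 → sum 61  > 44 ✓
4 8 12 20 15 → sum 59  > 44 ✓
8 12 20 15 20 → sum 75  > 44 ✓
12 20 15 20 4 → sum 71  > 44 ✓
20 15 20 4 16 → sum 75  > 44 ✓
15 20 4 16 7 → sum 62  > 44 ✓
20 4 16 7 10 → sum 57  > 44 ✓
4 16 7 10 8 → sum 45  > 44 ✓
9 windows satisfy the condition.

9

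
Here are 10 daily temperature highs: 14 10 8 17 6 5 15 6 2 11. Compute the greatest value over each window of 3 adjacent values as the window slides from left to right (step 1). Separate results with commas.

[14, 10, 8] → max 14
[10, 8, 17] → max 17
[8, 17, 6] → max 17
[17, 6, 5] → max 17
[6, 5, 15] → max 15
[5, 15, 6] → max 15
[15, 6, 2] → max 15
[6, 2, 11] → max 11

14, 17, 17, 17, 15, 15, 15, 11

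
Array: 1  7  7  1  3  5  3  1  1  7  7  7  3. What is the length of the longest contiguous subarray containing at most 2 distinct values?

Extend right; when distinct count exceeds 2, shrink from the left:
[1] 1 distinct, len 1
[1, 7] 2 distinct, len 2
[1, 7, 7] 2 distinct, len 3
[1, 7, 7, 1] 2 distinct, len 4
[1, 3] 2 distinct, len 2
[3, 5] 2 distinct, len 2
[3, 5, 3] 2 distinct, len 3
[3, 1] 2 distinct, len 2
[3, 1, 1] 2 distinct, len 3
[1, 1, 7] 2 distinct, len 3
[1, 1, 7, 7] 2 distinct, len 4
[1, 1, 7, 7, 7] 2 distinct, len 5
[7, 7, 7, 3] 2 distinct, len 4
Longest length with ≤2 distinct: 5.

5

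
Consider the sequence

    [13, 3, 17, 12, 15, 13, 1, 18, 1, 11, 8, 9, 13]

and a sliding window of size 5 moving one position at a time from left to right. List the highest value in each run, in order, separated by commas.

13 3 17 12 15 → max 17
3 17 12 15 13 → max 17
17 12 15 13 1 → max 17
12 15 13 1 18 → max 18
15 13 1 18 1 → max 18
13 1 18 1 11 → max 18
1 18 1 11 8 → max 18
18 1 11 8 9 → max 18
1 11 8 9 13 → max 13

17, 17, 17, 18, 18, 18, 18, 18, 13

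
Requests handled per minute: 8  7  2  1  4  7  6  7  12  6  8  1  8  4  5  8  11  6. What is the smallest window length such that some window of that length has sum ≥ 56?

9

add 8: running sum 8 < 56
add 7: running sum 15 < 56
add 2: running sum 17 < 56
add 1: running sum 18 < 56
add 4: running sum 22 < 56
add 7: running sum 29 < 56
add 6: running sum 35 < 56
add 7: running sum 42 < 56
add 12: running sum 54 < 56
add 6: shortest ending here [8, 7, 2, 1, 4, 7, 6, 7, 12, 6] sum 60, len 10
add 8: shortest ending here [7, 2, 1, 4, 7, 6, 7, 12, 6, 8] sum 60, len 10
add 1: shortest ending here [7, 2, 1, 4, 7, 6, 7, 12, 6, 8, 1] sum 61, len 11
add 8: shortest ending here [4, 7, 6, 7, 12, 6, 8, 1, 8] sum 59, len 9
add 4: shortest ending here [7, 6, 7, 12, 6, 8, 1, 8, 4] sum 59, len 9
add 5: shortest ending here [6, 7, 12, 6, 8, 1, 8, 4, 5] sum 57, len 9
add 8: shortest ending here [7, 12, 6, 8, 1, 8, 4, 5, 8] sum 59, len 9
add 11: shortest ending here [12, 6, 8, 1, 8, 4, 5, 8, 11] sum 63, len 9
add 6: shortest ending here [6, 8, 1, 8, 4, 5, 8, 11, 6] sum 57, len 9
Shortest qualifying length: 9.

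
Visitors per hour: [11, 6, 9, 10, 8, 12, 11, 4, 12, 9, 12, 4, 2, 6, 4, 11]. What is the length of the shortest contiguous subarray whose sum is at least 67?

7

add 11: running sum 11 < 67
add 6: running sum 17 < 67
add 9: running sum 26 < 67
add 10: running sum 36 < 67
add 8: running sum 44 < 67
add 12: running sum 56 < 67
end 6: [11, 6, 9, 10, 8, 12, 11] sum 67, len 7
end 7: [11, 6, 9, 10, 8, 12, 11, 4] sum 71, len 8
end 8: [6, 9, 10, 8, 12, 11, 4, 12] sum 72, len 8
end 9: [9, 10, 8, 12, 11, 4, 12, 9] sum 75, len 8
end 10: [8, 12, 11, 4, 12, 9, 12] sum 68, len 7
end 11: [8, 12, 11, 4, 12, 9, 12, 4] sum 72, len 8
end 12: [8, 12, 11, 4, 12, 9, 12, 4, 2] sum 74, len 9
end 13: [12, 11, 4, 12, 9, 12, 4, 2, 6] sum 72, len 9
end 14: [12, 11, 4, 12, 9, 12, 4, 2, 6, 4] sum 76, len 10
end 15: [11, 4, 12, 9, 12, 4, 2, 6, 4, 11] sum 75, len 10
Shortest qualifying length: 7.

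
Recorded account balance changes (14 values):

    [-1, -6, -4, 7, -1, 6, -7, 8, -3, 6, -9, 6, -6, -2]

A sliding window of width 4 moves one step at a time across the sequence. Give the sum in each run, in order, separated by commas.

Sliding a size-4 window across the 14 values:
-1 -6 -4 7 → sum -4
-6 -4 7 -1 → sum -4
-4 7 -1 6 → sum 8
7 -1 6 -7 → sum 5
-1 6 -7 8 → sum 6
6 -7 8 -3 → sum 4
-7 8 -3 6 → sum 4
8 -3 6 -9 → sum 2
-3 6 -9 6 → sum 0
6 -9 6 -6 → sum -3
-9 6 -6 -2 → sum -11

-4, -4, 8, 5, 6, 4, 4, 2, 0, -3, -11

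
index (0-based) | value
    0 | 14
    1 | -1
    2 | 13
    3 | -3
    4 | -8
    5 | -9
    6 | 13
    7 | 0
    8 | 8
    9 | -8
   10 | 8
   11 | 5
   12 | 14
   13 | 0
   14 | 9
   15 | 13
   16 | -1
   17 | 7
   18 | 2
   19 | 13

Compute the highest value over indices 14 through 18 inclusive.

Elements at indices 14..18: 9, 13, -1, 7, 2
max(9, 13, -1, 7, 2) = 13

13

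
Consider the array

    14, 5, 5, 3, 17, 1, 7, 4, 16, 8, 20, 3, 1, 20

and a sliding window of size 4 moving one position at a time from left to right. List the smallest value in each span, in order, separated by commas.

3, 3, 1, 1, 1, 1, 4, 4, 3, 1, 1

14 5 5 3 → min 3
5 5 3 17 → min 3
5 3 17 1 → min 1
3 17 1 7 → min 1
17 1 7 4 → min 1
1 7 4 16 → min 1
7 4 16 8 → min 4
4 16 8 20 → min 4
16 8 20 3 → min 3
8 20 3 1 → min 1
20 3 1 20 → min 1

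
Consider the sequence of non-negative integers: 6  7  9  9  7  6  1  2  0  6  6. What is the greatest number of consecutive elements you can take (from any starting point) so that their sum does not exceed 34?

7

add 6: [6] sum 6, len 1
add 7: [6, 7] sum 13, len 2
add 9: [6, 7, 9] sum 22, len 3
add 9: [6, 7, 9, 9] sum 31, len 4
add 7: [7, 9, 9, 7] sum 32, len 4
add 6: [9, 9, 7, 6] sum 31, len 4
add 1: [9, 9, 7, 6, 1] sum 32, len 5
add 2: [9, 9, 7, 6, 1, 2] sum 34, len 6
add 0: [9, 9, 7, 6, 1, 2, 0] sum 34, len 7
add 6: [9, 7, 6, 1, 2, 0, 6] sum 31, len 7
add 6: [7, 6, 1, 2, 0, 6, 6] sum 28, len 7
Longest length seen: 7.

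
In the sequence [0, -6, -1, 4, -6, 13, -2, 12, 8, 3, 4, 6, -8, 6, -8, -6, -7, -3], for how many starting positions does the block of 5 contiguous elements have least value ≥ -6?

0 -6 -1 4 -6 → min -6  ≥ -6 ✓
-6 -1 4 -6 13 → min -6  ≥ -6 ✓
-1 4 -6 13 -2 → min -6  ≥ -6 ✓
4 -6 13 -2 12 → min -6  ≥ -6 ✓
-6 13 -2 12 8 → min -6  ≥ -6 ✓
13 -2 12 8 3 → min -2  ≥ -6 ✓
-2 12 8 3 4 → min -2  ≥ -6 ✓
12 8 3 4 6 → min 3  ≥ -6 ✓
8 3 4 6 -8 → min -8
3 4 6 -8 6 → min -8
4 6 -8 6 -8 → min -8
6 -8 6 -8 -6 → min -8
-8 6 -8 -6 -7 → min -8
6 -8 -6 -7 -3 → min -8
8 windows satisfy the condition.

8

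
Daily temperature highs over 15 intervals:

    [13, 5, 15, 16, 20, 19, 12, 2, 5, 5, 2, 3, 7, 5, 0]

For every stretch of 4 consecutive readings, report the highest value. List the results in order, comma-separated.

Sliding a size-4 window across the 15 values:
13 5 15 16 → max 16
5 15 16 20 → max 20
15 16 20 19 → max 20
16 20 19 12 → max 20
20 19 12 2 → max 20
19 12 2 5 → max 19
12 2 5 5 → max 12
2 5 5 2 → max 5
5 5 2 3 → max 5
5 2 3 7 → max 7
2 3 7 5 → max 7
3 7 5 0 → max 7

16, 20, 20, 20, 20, 19, 12, 5, 5, 7, 7, 7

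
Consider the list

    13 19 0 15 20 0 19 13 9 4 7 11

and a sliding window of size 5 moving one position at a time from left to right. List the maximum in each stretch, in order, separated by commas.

(13, 19, 0, 15, 20) → max 20
(19, 0, 15, 20, 0) → max 20
(0, 15, 20, 0, 19) → max 20
(15, 20, 0, 19, 13) → max 20
(20, 0, 19, 13, 9) → max 20
(0, 19, 13, 9, 4) → max 19
(19, 13, 9, 4, 7) → max 19
(13, 9, 4, 7, 11) → max 13

20, 20, 20, 20, 20, 19, 19, 13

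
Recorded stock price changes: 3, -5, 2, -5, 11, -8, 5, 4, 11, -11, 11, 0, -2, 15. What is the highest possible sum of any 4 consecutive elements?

24

(3, -5, 2, -5) → sum -5
(-5, 2, -5, 11) → sum 3
(2, -5, 11, -8) → sum 0
(-5, 11, -8, 5) → sum 3
(11, -8, 5, 4) → sum 12
(-8, 5, 4, 11) → sum 12
(5, 4, 11, -11) → sum 9
(4, 11, -11, 11) → sum 15
(11, -11, 11, 0) → sum 11
(-11, 11, 0, -2) → sum -2
(11, 0, -2, 15) → sum 24
Highest of these is 24.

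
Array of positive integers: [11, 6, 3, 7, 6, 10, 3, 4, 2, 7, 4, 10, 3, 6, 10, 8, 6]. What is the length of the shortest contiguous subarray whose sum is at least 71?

Extend right; whenever the sum reaches 71, record the length and shrink from the left:
add 11: running sum 11 < 71
add 6: running sum 17 < 71
add 3: running sum 20 < 71
add 7: running sum 27 < 71
add 6: running sum 33 < 71
add 10: running sum 43 < 71
add 3: running sum 46 < 71
add 4: running sum 50 < 71
add 2: running sum 52 < 71
add 7: running sum 59 < 71
add 4: running sum 63 < 71
add 10: shortest ending here [11, 6, 3, 7, 6, 10, 3, 4, 2, 7, 4, 10] sum 73, len 12
add 3: shortest ending here [11, 6, 3, 7, 6, 10, 3, 4, 2, 7, 4, 10, 3] sum 76, len 13
add 6: shortest ending here [6, 3, 7, 6, 10, 3, 4, 2, 7, 4, 10, 3, 6] sum 71, len 13
add 10: shortest ending here [7, 6, 10, 3, 4, 2, 7, 4, 10, 3, 6, 10] sum 72, len 12
add 8: shortest ending here [6, 10, 3, 4, 2, 7, 4, 10, 3, 6, 10, 8] sum 73, len 12
add 6: shortest ending here [10, 3, 4, 2, 7, 4, 10, 3, 6, 10, 8, 6] sum 73, len 12
Shortest qualifying length: 12.

12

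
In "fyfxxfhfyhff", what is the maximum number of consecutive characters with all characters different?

add f: [f] len 1
add y: [f, y] len 2
add f (repeat f, move left end past it): [y, f] len 2
add x: [y, f, x] len 3
add x (repeat x, move left end past it): [x] len 1
add f: [x, f] len 2
add h: [x, f, h] len 3
add f (repeat f, move left end past it): [h, f] len 2
add y: [h, f, y] len 3
add h (repeat h, move left end past it): [f, y, h] len 3
add f (repeat f, move left end past it): [y, h, f] len 3
add f (repeat f, move left end past it): [f] len 1
Longest all-distinct length: 3.

3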